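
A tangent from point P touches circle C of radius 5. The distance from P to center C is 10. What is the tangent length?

The tangent, radius, and line from the external point to the center form a right triangle.
The right angle is where the tangent meets the radius.
By the Pythagorean theorem: tangent² + 5² = 10²
tangent² = 100 - 25 = 75
tangent = 5*sqrt(3)

5*sqrt(3)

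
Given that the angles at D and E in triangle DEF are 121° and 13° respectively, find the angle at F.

Let angle F = x. Then 121 + 13 + x = 180.
x = 180 - 134 = 46 degrees.

46 degrees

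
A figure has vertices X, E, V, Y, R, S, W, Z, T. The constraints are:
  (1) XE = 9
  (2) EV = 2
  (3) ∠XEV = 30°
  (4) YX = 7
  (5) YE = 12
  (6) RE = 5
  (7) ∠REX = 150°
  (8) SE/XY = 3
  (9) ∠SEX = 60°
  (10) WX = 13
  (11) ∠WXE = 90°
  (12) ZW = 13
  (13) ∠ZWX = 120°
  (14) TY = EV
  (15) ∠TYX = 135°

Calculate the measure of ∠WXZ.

Step 1: By the law of cosines on triangle XWZ: XZ² = 13² + 13² − 2·13·13·cos(120°) = 507, so XZ = 13·√3.
Step 2: By the inverse law of cosines on triangle WXZ: cos(∠WXZ) = (13² + (13·√3)² − 13²) / (2·13·13·√3) = 507/585.43 = 0.866, so ∠WXZ = 30°.

Therefore, the measure of angle ∠WXZ = 30°.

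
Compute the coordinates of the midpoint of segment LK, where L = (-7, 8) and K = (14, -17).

The midpoint is the average of the coordinates:
x: (-7 + 14)/2 = 7/2
y: (8 + -17)/2 = -9/2
Midpoint = (7/2, -9/2)

(7/2, -9/2)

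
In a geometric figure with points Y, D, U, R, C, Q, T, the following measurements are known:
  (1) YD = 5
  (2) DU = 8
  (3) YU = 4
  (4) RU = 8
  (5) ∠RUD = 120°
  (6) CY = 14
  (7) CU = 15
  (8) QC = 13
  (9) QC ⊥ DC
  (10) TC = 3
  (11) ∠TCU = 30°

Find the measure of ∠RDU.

Step 1: By the law of cosines on triangle DUR: DR² = 8² + 8² − 2·8·8·cos(120°) = 192, so DR = 8·√3.
Step 2: By the inverse law of cosines on triangle RDU: cos(∠RDU) = ((8·√3)² + 8² − 8²) / (2·8·√3·8) = 192/221.7 = 0.866, so ∠RDU = 30°.

Therefore, the measure of angle ∠RDU = 30°.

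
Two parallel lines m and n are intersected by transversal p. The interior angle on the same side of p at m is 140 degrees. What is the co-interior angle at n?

Co-interior (same-side interior) angles are between the parallel lines on the same side of the transversal.
Unlike corresponding or alternate interior angles, they are supplementary rather than equal.
So the angle = 180 - 140 = 40 degrees.

40 degrees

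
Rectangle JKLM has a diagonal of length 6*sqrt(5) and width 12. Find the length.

The diagonal of a rectangle forms a right triangle with the two sides.
Rearranging the Pythagorean theorem: missing side = sqrt(d^2 - known^2).
= sqrt(180 - 144) = sqrt(36) = 6.

6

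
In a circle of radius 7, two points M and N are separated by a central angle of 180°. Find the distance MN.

Chord length = 2r sin(θ/2)
= 2 × 7 × sin(180°/2)
= 2 × 7 × sin(90°)
= 14

14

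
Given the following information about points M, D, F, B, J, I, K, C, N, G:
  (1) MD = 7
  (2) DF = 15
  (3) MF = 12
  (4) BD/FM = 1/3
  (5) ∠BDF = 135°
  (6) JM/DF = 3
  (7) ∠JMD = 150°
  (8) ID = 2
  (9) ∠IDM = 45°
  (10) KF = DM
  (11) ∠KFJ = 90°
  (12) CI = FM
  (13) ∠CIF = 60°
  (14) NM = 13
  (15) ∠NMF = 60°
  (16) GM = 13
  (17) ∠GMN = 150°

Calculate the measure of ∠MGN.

Step 1: By the law of cosines on triangle GMN: GN² = 13² + 13² − 2·13·13·cos(150°) = 630.72, so GN ≈ 25.11.
Step 2: By the inverse law of cosines on triangle MGN: cos(∠MGN) = (13² + 25.11² − 13²) / (2·13·25.11) = 630.72/652.97 = 0.9659, so ∠MGN = 15°.

Therefore, the measure of angle ∠MGN = 15°.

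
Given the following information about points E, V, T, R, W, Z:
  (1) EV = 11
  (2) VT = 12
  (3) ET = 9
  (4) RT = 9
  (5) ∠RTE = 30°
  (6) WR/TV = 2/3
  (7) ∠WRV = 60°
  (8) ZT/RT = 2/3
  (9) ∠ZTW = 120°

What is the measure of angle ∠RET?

Step 1: By the law of cosines on triangle ETR: ER² = 9² + 9² − 2·9·9·cos(30°) = 21.7, so ER ≈ 4.66.
Step 2: By the inverse law of cosines on triangle RET: cos(∠RET) = (4.66² + 9² − 9²) / (2·4.66·9) = 21.7/83.86 = 0.2588, so ∠RET = 75°.

Therefore, the measure of angle ∠RET = 75°.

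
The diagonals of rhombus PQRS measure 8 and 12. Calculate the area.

Area = (8 * 12) / 2 = 96 / 2 = 48

48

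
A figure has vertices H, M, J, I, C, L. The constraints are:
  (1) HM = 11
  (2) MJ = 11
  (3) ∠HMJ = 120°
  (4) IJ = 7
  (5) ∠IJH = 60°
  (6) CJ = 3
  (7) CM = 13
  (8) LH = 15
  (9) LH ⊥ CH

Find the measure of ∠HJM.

Step 1: By the law of cosines on triangle JMH: JH² = 11² + 11² − 2·11·11·cos(120°) = 363, so JH = 11·√3.
Step 2: By the inverse law of cosines on triangle HJM: cos(∠HJM) = ((11·√3)² + 11² − 11²) / (2·11·√3·11) = 363/419.16 = 0.866, so ∠HJM = 30°.

Therefore, the measure of angle ∠HJM = 30°.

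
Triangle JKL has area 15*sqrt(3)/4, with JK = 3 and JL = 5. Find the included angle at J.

sin(C) = 2 * 15*sqrt(3)/4 / (3 * 5) = sqrt(3)/2, so C = arcsin(sqrt(3)/2) = 60°.
Since sin(180° - C) = sin(C), the obtuse angle 120° gives the same area, so C = 60° or C = 120°.

60° or 120°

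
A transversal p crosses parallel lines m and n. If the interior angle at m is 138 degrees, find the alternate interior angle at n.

Alternate interior angles formed by parallel lines and a transversal are equal.
The given angle is 138 degrees.
The alternate interior angle = 138 degrees.

138 degrees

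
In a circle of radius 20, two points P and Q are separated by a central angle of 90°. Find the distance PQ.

Chord = 2(20) sin(45°) = 20*sqrt(2)

20*sqrt(2)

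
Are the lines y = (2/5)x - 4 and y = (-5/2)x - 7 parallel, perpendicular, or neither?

Slope of line 1: m1 = 2/5
Slope of line 2: m2 = -5/2
m1 * m2 = (2/5) * (-5/2) = -1 = -1, so the lines are perpendicular.

Perpendicular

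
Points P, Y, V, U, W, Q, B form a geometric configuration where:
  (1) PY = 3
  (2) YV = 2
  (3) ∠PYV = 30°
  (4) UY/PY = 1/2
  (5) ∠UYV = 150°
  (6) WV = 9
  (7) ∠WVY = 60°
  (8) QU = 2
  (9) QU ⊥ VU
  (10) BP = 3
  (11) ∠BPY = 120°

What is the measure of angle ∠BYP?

Step 1: By the law of cosines on triangle YPB: YB² = 3² + 3² − 2·3·3·cos(120°) = 27, so YB = 3·√3.
Step 2: By the inverse law of cosines on triangle BYP: cos(∠BYP) = ((3·√3)² + 3² − 3²) / (2·3·√3·3) = 27/31.18 = 0.866, so ∠BYP = 30°.

Therefore, the measure of angle ∠BYP = 30°.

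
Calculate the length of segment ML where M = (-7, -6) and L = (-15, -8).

d = sqrt((-15 - -7)^2 + (-8 - -6)^2)
d = sqrt(-8^2 + -2^2)
d = sqrt(64 + 4)
d = sqrt(68) = 2*sqrt(17)

2*sqrt(17)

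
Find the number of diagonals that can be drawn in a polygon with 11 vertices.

Each of the 11 vertices connects to 8 non-adjacent vertices via diagonals.
Total connections = 11 × 8 = 88, but each diagonal is counted twice.
Number of diagonals = 88 / 2 = 44.

44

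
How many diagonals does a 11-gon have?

Each of the 11 vertices connects to 8 non-adjacent vertices via diagonals.
Total connections = 11 × 8 = 88, but each diagonal is counted twice.
Number of diagonals = 88 / 2 = 44.

44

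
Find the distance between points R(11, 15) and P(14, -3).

d = sqrt((14 - 11)^2 + (-3 - 15)^2)
d = sqrt(3^2 + -18^2)
d = sqrt(9 + 324)
d = sqrt(333) = 3*sqrt(37)

3*sqrt(37)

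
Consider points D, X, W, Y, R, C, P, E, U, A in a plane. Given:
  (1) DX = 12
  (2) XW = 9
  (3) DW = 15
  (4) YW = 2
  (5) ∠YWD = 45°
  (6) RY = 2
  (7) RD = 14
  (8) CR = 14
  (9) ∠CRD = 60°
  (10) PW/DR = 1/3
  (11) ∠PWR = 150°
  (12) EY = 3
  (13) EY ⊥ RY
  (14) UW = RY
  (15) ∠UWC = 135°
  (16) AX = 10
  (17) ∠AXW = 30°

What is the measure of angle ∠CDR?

Step 1: By the law of cosines on triangle DRC: DC² = 14² + 14² − 2·14·14·cos(60°) = 196, so DC = 14.
Step 2: By the inverse law of cosines on triangle CDR: cos(∠CDR) = (14² + 14² − 14²) / (2·14·14) = 196/392 = 0.5, so ∠CDR = 60°.

Therefore, the measure of angle ∠CDR = 60°.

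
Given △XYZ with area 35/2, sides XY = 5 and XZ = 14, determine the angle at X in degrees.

From the SAS area formula Area = (1/2)ab sin(C), rearranging gives sin(C) = 2*Area/(ab).
sin(C) = 2 * 35/2 / (70) = 1/2.
Therefore C = arcsin(1/2) = 30°.
Since sin(180° - C) = sin(C), the obtuse angle 150° gives the same area, so C = 30° or C = 150°.

30° or 150°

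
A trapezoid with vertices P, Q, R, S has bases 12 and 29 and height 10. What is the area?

Area = (12 + 29) * 10 / 2 = 410 / 2 = 205

205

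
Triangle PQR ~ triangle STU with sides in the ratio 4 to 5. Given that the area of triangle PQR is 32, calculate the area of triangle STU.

For similar figures, the area ratio equals the square of the side ratio.
Side ratio (PQR to STU) = 4:5, so area ratio = 4^2:5^2 = 16:25.
If the area of PQR is 32, then the area of STU = 32 * (25/16) = 50.

50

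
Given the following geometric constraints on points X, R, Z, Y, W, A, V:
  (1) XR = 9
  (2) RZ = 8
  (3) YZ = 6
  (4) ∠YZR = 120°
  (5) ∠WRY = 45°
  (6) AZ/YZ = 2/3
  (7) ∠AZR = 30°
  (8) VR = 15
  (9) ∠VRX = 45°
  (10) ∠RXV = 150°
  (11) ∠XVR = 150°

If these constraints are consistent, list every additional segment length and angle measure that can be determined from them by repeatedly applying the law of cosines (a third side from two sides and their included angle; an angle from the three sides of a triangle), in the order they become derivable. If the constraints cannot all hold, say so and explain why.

These constraints are not satisfiable: (9), (10) and (11) are the three interior angles of triangle VRX, which must sum to 180°, but 45° + 150° + 150° = 345°. No planar figure meets all of them, so nothing further can be derived.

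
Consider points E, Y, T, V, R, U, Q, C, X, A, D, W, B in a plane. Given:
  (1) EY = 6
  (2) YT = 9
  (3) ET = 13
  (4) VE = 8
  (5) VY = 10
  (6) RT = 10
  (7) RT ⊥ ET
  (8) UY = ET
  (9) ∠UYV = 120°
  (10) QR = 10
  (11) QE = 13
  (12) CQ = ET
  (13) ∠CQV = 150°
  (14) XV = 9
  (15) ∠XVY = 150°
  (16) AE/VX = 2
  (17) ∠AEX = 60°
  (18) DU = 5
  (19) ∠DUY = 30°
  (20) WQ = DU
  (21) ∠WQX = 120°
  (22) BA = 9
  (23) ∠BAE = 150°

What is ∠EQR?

Step 1: By the law of cosines on triangle ETR: ER² = 13² + 10² − 2·13·10·cos(90°) = 269, so ER ≈ 16.4.
Step 2: By the inverse law of cosines on triangle EQR: cos(∠EQR) = (13² + 10² − 16.4²) / (2·13·10) = 0/260 = 0, so ∠EQR = 90°.

Therefore, the measure of angle ∠EQR = 90°.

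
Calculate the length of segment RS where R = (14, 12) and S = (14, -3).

d = sqrt((14 - 14)^2 + (-3 - 12)^2)
d = sqrt(0^2 + -15^2)
d = sqrt(0 + 225)
d = sqrt(225) = 15

15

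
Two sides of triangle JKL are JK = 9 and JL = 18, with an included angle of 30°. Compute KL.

By the law of cosines: KL^2 = JK^2 + JL^2 - 2*JK*JL*cos(J)
KL^2 = 9^2 + 18^2 - 2*9*18*cos(30°)
KL^2 = 81 + 324 - 324*(sqrt(3)/2)
KL^2 = 405 - 162*sqrt(3)
KL = 9*sqrt(5 - 2*sqrt(3))

9*sqrt(5 - 2*sqrt(3))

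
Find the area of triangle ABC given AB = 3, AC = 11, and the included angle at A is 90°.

Area = (1/2)(3)(11) sin(90°) = (1/2)(3)(11)(1) = 33/2

33/2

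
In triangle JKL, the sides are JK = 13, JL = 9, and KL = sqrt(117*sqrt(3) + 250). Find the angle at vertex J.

cos(J) = (13² + 9² - (sqrt(117*sqrt(3) + 250))²) / (2 × 13 × 9) = -sqrt(3)/2, so J = arccos(-sqrt(3)/2) = 150°.

150°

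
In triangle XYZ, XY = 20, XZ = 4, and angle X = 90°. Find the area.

When two sides and the included angle are known, the area formula is (1/2)ab sin(C).
The height from one side to the opposite vertex is 4 sin(90°) = 4.
Area = (1/2) * 20 * 4 = 40.

40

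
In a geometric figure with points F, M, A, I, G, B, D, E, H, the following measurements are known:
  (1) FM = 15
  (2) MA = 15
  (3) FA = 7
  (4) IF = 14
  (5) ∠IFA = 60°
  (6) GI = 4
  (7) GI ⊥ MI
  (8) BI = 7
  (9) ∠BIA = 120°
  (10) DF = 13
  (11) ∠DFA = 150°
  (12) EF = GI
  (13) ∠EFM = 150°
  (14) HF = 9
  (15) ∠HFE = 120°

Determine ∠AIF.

Step 1: By the law of cosines on triangle IFA: IA² = 14² + 7² − 2·14·7·cos(60°) = 147, so IA = 7·√3.
Step 2: By the inverse law of cosines on triangle AIF: cos(∠AIF) = ((7·√3)² + 14² − 7²) / (2·7·√3·14) = 294/339.48 = 0.866, so ∠AIF = 30°.

Therefore, the measure of angle ∠AIF = 30°.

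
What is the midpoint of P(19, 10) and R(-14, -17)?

M = ((x₁ + x₂)/2, (y₁ + y₂)/2)
= ((19 + -14)/2, (10 + -17)/2)
= (5/2, -7/2) = (5/2, -7/2)

(5/2, -7/2)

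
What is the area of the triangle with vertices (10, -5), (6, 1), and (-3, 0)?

The Shoelace formula computes the area from vertex coordinates by summing cross products.
For vertices (10,-5), (6,1), (-3,0):
Signed sum = 10*1 - 6*-5 + 6*0 - -3*1 + -3*-5 - 10*0
= 40 + 3 + 15 = 58
Area = (1/2)|58| = 29.

29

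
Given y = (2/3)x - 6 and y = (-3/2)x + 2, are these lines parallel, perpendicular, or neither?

Slope of line 1: m1 = 2/3
Slope of line 2: m2 = -3/2
m1 * m2 = (2/3) * (-3/2) = -1 = -1, so the lines are perpendicular.

Perpendicular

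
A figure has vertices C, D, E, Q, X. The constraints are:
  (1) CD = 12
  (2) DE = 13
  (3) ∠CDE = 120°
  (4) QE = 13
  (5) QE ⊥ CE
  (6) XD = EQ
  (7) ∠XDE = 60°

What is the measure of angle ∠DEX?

From the given relations: XD = EQ = 13.
Step 1: By the law of cosines on triangle EDX: EX² = 13² + 13² − 2·13·13·cos(60°) = 169, so EX = 13.
Step 2: By the inverse law of cosines on triangle DEX: cos(∠DEX) = (13² + 13² − 13²) / (2·13·13) = 169/338 = 0.5, so ∠DEX = 60°.

Therefore, the measure of angle ∠DEX = 60°.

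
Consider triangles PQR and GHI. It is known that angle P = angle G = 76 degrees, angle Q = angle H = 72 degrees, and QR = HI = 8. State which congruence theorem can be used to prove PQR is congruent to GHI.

The given information provides:
angle P = angle G = 76 degrees, angle Q = angle H = 72 degrees, and QR = HI = 8
This matches the AAS congruence theorem.
Two pairs of corresponding angles and a non-included side are equal (Angle-Angle-Side).

AAS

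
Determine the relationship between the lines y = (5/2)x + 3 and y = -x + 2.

Slope of line 1: m1 = 5/2
Slope of line 2: m2 = -1
m1 != m2 and m1*m2 = -5/2 != -1. Neither.

Neither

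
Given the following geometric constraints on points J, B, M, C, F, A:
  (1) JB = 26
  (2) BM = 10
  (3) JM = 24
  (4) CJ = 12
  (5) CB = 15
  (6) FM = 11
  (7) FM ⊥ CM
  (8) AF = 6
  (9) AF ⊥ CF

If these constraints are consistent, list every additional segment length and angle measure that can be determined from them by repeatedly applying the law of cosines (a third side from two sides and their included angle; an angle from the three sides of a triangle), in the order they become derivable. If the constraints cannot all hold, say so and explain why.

The constraints are consistent. Derivable facts, in order:
After 1 step:
- ∠BCJ = 148.52°
- ∠BJC = 17.54°
- ∠BJM = 22.62°
- ∠BMJ = 90°
- ∠CBJ = 13.95°
- ∠JBM = 67.38°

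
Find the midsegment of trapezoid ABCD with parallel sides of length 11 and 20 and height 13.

midsegment = (11 + 20) / 2 = 31 / 2 = 31/2

31/2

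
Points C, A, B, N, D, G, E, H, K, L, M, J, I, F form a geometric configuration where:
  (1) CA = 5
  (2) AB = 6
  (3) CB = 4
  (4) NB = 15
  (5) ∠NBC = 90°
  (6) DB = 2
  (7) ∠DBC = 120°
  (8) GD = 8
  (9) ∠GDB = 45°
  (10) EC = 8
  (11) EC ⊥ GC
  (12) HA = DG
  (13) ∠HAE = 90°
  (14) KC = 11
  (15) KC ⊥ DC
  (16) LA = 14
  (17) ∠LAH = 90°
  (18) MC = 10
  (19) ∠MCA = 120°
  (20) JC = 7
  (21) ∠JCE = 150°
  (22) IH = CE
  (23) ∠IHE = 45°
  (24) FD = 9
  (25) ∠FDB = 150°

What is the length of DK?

Step 1: By the law of cosines on triangle CBD: CD² = 4² + 2² − 2·4·2·cos(120°) = 28, so CD = 2·√7.
Step 2: By the law of cosines on triangle DCK: DK² = (2·√7)² + 11² − 2·2·√7·11·cos(90°) = 149, so DK = √149.

Therefore, the length of DK = √149.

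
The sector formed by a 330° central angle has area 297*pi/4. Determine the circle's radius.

The sector covers 330°/360° = 11/12 of the full circle.
Full circle area = 297*pi/4 / 11/12 = 81*pi.
Since full area = πr², we get r² = 81*pi/π = 81, so r = 9.

9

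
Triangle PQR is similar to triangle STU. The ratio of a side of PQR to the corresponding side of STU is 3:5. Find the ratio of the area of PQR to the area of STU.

Area scales with the square of linear dimensions. If every length is multiplied by 3/5, then the area is multiplied by (3/5)^2 = 9/25.
The area ratio is 9:25.

9:25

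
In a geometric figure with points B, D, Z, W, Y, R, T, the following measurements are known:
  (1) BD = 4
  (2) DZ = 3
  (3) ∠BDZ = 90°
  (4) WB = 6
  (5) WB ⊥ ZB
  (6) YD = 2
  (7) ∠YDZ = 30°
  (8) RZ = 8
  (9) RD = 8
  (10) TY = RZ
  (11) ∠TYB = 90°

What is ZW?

Step 1: By the law of cosines on triangle ZDB: ZB² = 3² + 4² − 2·3·4·cos(90°) = 25, so ZB = 5.
Step 2: By the law of cosines on triangle ZBW: ZW² = 5² + 6² − 2·5·6·cos(90°) = 61, so ZW = √61.

Therefore, the length of ZW = √61.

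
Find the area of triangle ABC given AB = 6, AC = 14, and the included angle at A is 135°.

Area = (1/2)(6)(14) sin(135°) = (1/2)(6)(14)(sqrt(2)/2) = 21*sqrt(2)

21*sqrt(2)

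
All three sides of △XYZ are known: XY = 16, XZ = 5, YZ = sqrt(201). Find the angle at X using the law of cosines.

When all three sides of a triangle are known, the law of cosines can be rearranged to find any angle.
cos(C) = (a² + b² - c²) / (2ab) gives cos(X) = 1/2.
Taking the inverse cosine: X = 60°.

60°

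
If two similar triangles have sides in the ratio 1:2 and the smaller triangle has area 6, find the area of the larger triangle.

Area ratio = (1/2)^2 = 1/4. Area of the larger triangle = 6 * 4/1 = 24.

24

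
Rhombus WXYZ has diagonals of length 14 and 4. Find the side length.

Half-diagonals are 7 and 2. side = sqrt(7^2 + 2^2) = sqrt(53)

sqrt(53)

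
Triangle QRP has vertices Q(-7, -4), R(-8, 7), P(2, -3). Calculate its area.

Shoelace: Area = (1/2)|-7(7--3) + -8(-3--4) + 2(-4-7)| = (1/2)(100) = 50

50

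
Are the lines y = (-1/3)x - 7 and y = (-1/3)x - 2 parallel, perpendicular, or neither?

Slope of line 1: m1 = -1/3
Slope of line 2: m2 = -1/3
m1 = m2, so the lines are parallel.

Parallel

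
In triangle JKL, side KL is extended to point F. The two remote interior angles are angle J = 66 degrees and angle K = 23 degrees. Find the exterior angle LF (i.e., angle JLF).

The interior angle at L is 180 - 66 - 23 = 91 degrees.
The exterior angle and interior angle at L are supplementary:
Exterior angle = 180 - 91 = 89 degrees.

89 degrees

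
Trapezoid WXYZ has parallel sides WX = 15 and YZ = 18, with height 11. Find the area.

Area = (15 + 18) * 11 / 2 = 363 / 2 = 363/2

363/2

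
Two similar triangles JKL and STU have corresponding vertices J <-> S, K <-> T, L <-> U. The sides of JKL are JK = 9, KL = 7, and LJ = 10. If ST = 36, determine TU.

Similar triangles have proportional sides. Setting up the proportion:
ST / JK = TU / KL
36 / 9 = TU / 7
TU = 7 * 36 / 9 = 28.

28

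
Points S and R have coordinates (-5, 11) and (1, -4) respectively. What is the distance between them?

The horizontal distance is |1 - -5| = 6 and the vertical distance is |-4 - 11| = 15.
By the Pythagorean theorem, d = sqrt(6^2 + 15^2) = sqrt(261) = 3*sqrt(29).

3*sqrt(29)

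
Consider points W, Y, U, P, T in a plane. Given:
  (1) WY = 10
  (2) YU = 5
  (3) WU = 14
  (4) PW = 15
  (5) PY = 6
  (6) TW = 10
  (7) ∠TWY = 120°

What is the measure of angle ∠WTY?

Step 1: By the law of cosines on triangle TWY: TY² = 10² + 10² − 2·10·10·cos(120°) = 300, so TY = 10·√3.
Step 2: By the inverse law of cosines on triangle WTY: cos(∠WTY) = (10² + (10·√3)² − 10²) / (2·10·10·√3) = 300/346.41 = 0.866, so ∠WTY = 30°.

Therefore, the measure of angle ∠WTY = 30°.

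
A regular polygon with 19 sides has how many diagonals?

Total line segments between 19 vertices = C(19,2) = 171.
Subtract the 19 sides: 171 - 19 = 152 diagonals.

152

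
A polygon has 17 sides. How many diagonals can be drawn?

The number of diagonals in an n-gon is n(n - 3)/2.
For n = 17: 17(17 - 3)/2 = 17 × 14 / 2 = 119.

119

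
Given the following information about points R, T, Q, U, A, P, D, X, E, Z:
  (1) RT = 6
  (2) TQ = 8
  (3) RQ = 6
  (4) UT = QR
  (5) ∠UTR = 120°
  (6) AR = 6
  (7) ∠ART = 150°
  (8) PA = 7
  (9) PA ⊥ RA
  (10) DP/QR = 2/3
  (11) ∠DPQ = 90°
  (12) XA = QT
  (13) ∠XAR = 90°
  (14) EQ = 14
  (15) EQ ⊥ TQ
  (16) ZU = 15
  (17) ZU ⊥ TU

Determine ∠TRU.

From the given relations: UT = QR = 6.
Step 1: By the law of cosines on triangle RTU: RU² = 6² + 6² − 2·6·6·cos(120°) = 108, so RU = 6·√3.
Step 2: By the inverse law of cosines on triangle TRU: cos(∠TRU) = (6² + (6·√3)² − 6²) / (2·6·6·√3) = 108/124.71 = 0.866, so ∠TRU = 30°.

Therefore, the measure of angle ∠TRU = 30°.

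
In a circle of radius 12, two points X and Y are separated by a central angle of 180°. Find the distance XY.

Drop a perpendicular from the center to the chord, bisecting both the chord and the central angle.
Each half-chord = r sin(θ/2) = 12 sin(90°).
The full chord = 2 × 12 × sin(90°) = 24.

24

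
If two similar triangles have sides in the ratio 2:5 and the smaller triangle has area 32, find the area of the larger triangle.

For similar figures, the area ratio equals the square of the side ratio.
Side ratio (the smaller triangle to the larger triangle) = 2:5, so area ratio = 2^2:5^2 = 4:25.
If the area of the smaller triangle is 32, then the area of the larger triangle = 32 * (25/4) = 200.

200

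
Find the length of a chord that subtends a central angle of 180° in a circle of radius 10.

Chord length = 2r sin(θ/2)
= 2 × 10 × sin(180°/2)
= 2 × 10 × sin(90°)
= 20

20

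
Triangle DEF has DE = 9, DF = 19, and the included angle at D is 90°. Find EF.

Since angle D = 90°, this is a right triangle and the law of cosines reduces to the Pythagorean theorem.
EF^2 = 9^2 + 19^2 = 442
EF = sqrt(442)

sqrt(442)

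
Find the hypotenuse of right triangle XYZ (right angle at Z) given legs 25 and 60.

In a right triangle, the square of the hypotenuse equals the sum of the squares of the two legs.
The legs are 25 and 60, so the hypotenuse = sqrt(625 + 3600) = sqrt(4225) = 65.

65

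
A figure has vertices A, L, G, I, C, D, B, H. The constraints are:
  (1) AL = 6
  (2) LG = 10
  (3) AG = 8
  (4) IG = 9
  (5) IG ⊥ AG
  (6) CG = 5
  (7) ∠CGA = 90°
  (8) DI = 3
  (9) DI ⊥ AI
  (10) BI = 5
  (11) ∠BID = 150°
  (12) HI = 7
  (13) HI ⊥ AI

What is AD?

Step 1: By the law of cosines on triangle AGI: AI² = 8² + 9² − 2·8·9·cos(90°) = 145, so AI = √145.
Step 2: By the law of cosines on triangle AID: AD² = √145² + 3² − 2·√145·3·cos(90°) = 154, so AD = √154.

Therefore, the length of AD = √154.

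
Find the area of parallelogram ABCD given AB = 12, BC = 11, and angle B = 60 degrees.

The area of a parallelogram equals the product of two adjacent sides times the sine of the included angle.
This is because the height equals 11 * sin(60°) = 11*sqrt(3)/2.
Area = 12 * 11*sqrt(3)/2 = 66*sqrt(3)

66*sqrt(3)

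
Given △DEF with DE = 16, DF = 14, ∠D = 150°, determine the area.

Area = (1/2) * DE * DF * sin(D)
Area = (1/2) * 16 * 14 * sin(150°)
Area = (1/2) * 16 * 14 * 1/2
Area = 56

56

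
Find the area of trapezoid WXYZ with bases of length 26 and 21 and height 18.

A trapezoid's area equals the midsegment times the height.
The midsegment is (26 + 21) / 2 = 47/2.
Area = 47/2 * 18 = 423.

423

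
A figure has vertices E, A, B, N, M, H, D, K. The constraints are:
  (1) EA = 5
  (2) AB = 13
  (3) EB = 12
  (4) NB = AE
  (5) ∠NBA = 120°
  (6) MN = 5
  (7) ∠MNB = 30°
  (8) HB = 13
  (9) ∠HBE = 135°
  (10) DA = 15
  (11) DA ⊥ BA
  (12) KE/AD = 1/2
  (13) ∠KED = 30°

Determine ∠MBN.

From the given relations: NB = AE = 5.
Step 1: By the law of cosines on triangle BNM: BM² = 5² + 5² − 2·5·5·cos(30°) = 6.7, so BM ≈ 2.59.
Step 2: By the inverse law of cosines on triangle MBN: cos(∠MBN) = (2.59² + 5² − 5²) / (2·2.59·5) = 6.7/25.88 = 0.2588, so ∠MBN = 75°.

Therefore, the measure of angle ∠MBN = 75°.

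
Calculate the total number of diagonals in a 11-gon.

Total line segments between 11 vertices = C(11,2) = 55.
Subtract the 11 sides: 55 - 11 = 44 diagonals.

44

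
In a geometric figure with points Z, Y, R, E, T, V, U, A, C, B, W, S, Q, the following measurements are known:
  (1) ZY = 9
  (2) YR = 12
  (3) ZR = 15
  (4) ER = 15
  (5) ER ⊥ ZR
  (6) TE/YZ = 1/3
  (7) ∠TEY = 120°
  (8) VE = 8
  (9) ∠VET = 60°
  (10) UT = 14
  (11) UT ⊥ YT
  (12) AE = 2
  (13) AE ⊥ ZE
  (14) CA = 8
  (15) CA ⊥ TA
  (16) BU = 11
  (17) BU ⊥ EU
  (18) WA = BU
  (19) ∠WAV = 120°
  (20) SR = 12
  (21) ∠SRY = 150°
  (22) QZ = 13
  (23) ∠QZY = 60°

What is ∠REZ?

Step 1: By the law of cosines on triangle ERZ: EZ² = 15² + 15² − 2·15·15·cos(90°) = 450, so EZ = 15·√2.
Step 2: By the inverse law of cosines on triangle REZ: cos(∠REZ) = (15² + (15·√2)² − 15²) / (2·15·15·√2) = 450/636.4 = 0.7071, so ∠REZ = 45°.

Therefore, the measure of angle ∠REZ = 45°.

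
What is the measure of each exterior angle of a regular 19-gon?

Each exterior angle of a regular n-gon is 360 / n.
For n = 19: 360 / 19 = 360/19 degrees.

360/19 degrees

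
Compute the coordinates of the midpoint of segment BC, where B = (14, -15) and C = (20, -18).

The midpoint is the point halfway along the segment.
Move half the horizontal distance: 14 + (20 - 14)/2 = 14 + 6/2 = 17
Move half the vertical distance: -15 + (-18 - -15)/2 = -15 + -3/2 = -33/2
Midpoint = (17, -33/2)

(17, -33/2)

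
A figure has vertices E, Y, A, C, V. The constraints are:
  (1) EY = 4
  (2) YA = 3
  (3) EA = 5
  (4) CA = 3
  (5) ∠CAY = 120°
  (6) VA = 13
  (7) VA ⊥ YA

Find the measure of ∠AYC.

Step 1: By the law of cosines on triangle YAC: YC² = 3² + 3² − 2·3·3·cos(120°) = 27, so YC = 3·√3.
Step 2: By the inverse law of cosines on triangle AYC: cos(∠AYC) = (3² + (3·√3)² − 3²) / (2·3·3·√3) = 27/31.18 = 0.866, so ∠AYC = 30°.

Therefore, the measure of angle ∠AYC = 30°.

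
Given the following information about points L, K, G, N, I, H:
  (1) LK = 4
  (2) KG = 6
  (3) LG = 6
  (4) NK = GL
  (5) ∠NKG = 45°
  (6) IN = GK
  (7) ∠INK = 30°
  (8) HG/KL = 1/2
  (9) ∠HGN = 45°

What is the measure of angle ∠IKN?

From the given relations: NK = GL = 6; IN = GK = 6.
Step 1: By the law of cosines on triangle KNI: KI² = 6² + 6² − 2·6·6·cos(30°) = 9.65, so KI ≈ 3.11.
Step 2: By the inverse law of cosines on triangle IKN: cos(∠IKN) = (3.11² + 6² − 6²) / (2·3.11·6) = 9.65/37.27 = 0.2588, so ∠IKN = 75°.

Therefore, the measure of angle ∠IKN = 75°.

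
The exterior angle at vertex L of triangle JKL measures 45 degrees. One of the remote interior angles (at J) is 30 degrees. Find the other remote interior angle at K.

By the exterior angle theorem: exterior angle = sum of remote interior angles.
45 = 30 + angle K
angle K = 45 - 30 = 15 degrees

15 degrees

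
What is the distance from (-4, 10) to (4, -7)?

d = sqrt((8)^2 + (-17)^2) = sqrt(353)

sqrt(353)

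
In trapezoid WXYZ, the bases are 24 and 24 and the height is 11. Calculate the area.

A trapezoid's area equals the midsegment times the height.
The midsegment is (24 + 24) / 2 = 24.
Area = 24 * 11 = 264.

264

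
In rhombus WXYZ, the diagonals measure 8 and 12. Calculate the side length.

The diagonals of a rhombus bisect each other at right angles.
Half-diagonals: 8/2 = 4 and 12/2 = 6
side = sqrt(4^2 + 6^2)
side = sqrt(16 + 36)
side = sqrt(52) = 2*sqrt(13)

2*sqrt(13)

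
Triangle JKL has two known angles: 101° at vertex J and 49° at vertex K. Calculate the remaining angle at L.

Let angle L = x. Then 101 + 49 + x = 180.
x = 180 - 150 = 30 degrees.

30 degrees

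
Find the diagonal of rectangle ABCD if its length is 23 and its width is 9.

Using the Pythagorean theorem:
d² = 23² + 9² = 529 + 81 = 610
d = sqrt(610)

sqrt(610)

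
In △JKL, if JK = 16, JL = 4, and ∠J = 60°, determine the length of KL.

When two sides and the included angle are known, the law of cosines gives the third side.
c^2 = a^2 + b^2 - 2ab cos(C) generalizes the Pythagorean theorem to non-right triangles.
Here: KL^2 = 256 + 16 - 128*(1/2) = 208
KL = 4*sqrt(13)

4*sqrt(13)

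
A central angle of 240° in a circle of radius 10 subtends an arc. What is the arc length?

Arc length = 2π(10)(2/3) = 40*pi/3

40*pi/3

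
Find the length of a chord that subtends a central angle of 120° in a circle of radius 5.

Chord = 2(5) sin(60°) = 5*sqrt(3)

5*sqrt(3)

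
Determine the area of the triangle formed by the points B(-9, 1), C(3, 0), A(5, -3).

Using the Shoelace formula for a triangle:
Area = (1/2)|x0(y1 - y2) + x1(y2 - y0) + x2(y0 - y1)|
Area = (1/2)|-9(0 - -3) + 3(-3 - 1) + 5(1 - 0)|
Area = (1/2)|-27 + -12 + 5|
Area = (1/2)|-34|
Area = (1/2)(34)
Area = 17

17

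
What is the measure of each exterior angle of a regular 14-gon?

Each exterior angle of a regular n-gon is 360 / n.
For n = 14: 360 / 14 = 180/7 degrees.

180/7 degrees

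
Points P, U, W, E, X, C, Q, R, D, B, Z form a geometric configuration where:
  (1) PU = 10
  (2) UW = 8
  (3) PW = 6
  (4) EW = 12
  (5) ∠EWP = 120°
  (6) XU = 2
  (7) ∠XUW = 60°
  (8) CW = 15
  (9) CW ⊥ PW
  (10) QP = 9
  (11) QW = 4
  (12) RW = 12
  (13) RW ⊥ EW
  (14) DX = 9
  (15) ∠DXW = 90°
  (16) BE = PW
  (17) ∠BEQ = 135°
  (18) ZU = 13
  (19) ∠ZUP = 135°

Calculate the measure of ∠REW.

Step 1: By the law of cosines on triangle EWR: ER² = 12² + 12² − 2·12·12·cos(90°) = 288, so ER = 12·√2.
Step 2: By the inverse law of cosines on triangle REW: cos(∠REW) = ((12·√2)² + 12² − 12²) / (2·12·√2·12) = 288/407.29 = 0.7071, so ∠REW = 45°.

Therefore, the measure of angle ∠REW = 45°.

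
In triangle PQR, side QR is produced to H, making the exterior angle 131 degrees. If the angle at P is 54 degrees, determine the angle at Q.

angle Q = 131 - 54 = 77 degrees (exterior angle theorem).

77 degrees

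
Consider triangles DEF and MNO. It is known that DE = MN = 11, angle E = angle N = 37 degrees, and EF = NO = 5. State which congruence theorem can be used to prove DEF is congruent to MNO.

The given information provides:
DE = MN = 11, angle E = angle N = 37 degrees, and EF = NO = 5
This matches the SAS congruence theorem.
Two pairs of corresponding sides and the included angle are equal (Side-Angle-Side).

SAS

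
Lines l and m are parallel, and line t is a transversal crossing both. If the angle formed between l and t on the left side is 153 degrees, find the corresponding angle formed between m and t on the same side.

Corresponding angles are equal: 153 degrees.

153 degrees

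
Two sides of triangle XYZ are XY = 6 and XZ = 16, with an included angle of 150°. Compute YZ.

When two sides and the included angle are known, the law of cosines gives the third side.
c^2 = a^2 + b^2 - 2ab cos(C) generalizes the Pythagorean theorem to non-right triangles.
Here: YZ^2 = 36 + 256 - 192*(-sqrt(3)/2) = 96*sqrt(3) + 292
YZ = 2*sqrt(24*sqrt(3) + 73)

2*sqrt(24*sqrt(3) + 73)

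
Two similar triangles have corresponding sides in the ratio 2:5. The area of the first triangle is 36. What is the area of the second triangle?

Area ratio = (2/5)^2 = 4/25. Area of the second triangle = 36 * 25/4 = 225.

225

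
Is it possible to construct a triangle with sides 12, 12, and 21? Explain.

Yes.
The triangle inequality requires that the sum of any two sides exceeds the third.
Here 12 + 12 = 24 > 21, so the condition is met.

Yes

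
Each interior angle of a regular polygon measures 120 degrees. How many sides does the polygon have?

Exterior angle = 180 - 120 = 60. n = 360 / 60 = 6.

6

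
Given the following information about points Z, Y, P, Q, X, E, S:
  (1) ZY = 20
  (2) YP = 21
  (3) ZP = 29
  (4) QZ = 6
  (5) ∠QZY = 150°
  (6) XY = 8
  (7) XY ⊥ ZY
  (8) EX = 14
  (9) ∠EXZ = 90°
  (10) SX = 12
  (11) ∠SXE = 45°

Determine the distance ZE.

Step 1: By the law of cosines on triangle ZYX: ZX² = 20² + 8² − 2·20·8·cos(90°) = 464, so ZX = 4·√29.
Step 2: By the law of cosines on triangle ZXE: ZE² = (4·√29)² + 14² − 2·4·√29·14·cos(90°) = 660, so ZE = 2·√165.

Therefore, the length of ZE = 2·√165.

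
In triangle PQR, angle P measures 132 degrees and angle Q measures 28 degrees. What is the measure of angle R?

Let angle R = x. Then 132 + 28 + x = 180.
x = 180 - 160 = 20 degrees.

20 degrees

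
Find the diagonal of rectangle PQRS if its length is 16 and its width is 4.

d = sqrt(16^2 + 4^2) = sqrt(272) = 4*sqrt(17)

4*sqrt(17)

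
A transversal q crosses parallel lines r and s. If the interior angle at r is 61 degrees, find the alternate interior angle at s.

Alternate interior angles formed by parallel lines and a transversal are equal.
The given angle is 61 degrees.
The alternate interior angle = 61 degrees.

61 degrees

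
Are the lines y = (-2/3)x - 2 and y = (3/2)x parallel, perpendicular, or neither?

Slope of line 1: m1 = -2/3
Slope of line 2: m2 = 3/2
Two lines are perpendicular when the product of their slopes is -1 (negative reciprocals).
m1 * m2 = (-2/3) * (3/2) = -1, confirming perpendicularity.

Perpendicular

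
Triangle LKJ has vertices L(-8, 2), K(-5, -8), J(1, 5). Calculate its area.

The Shoelace formula computes the area from vertex coordinates by summing cross products.
For vertices (-8,2), (-5,-8), (1,5):
Signed sum = -8*-8 - -5*2 + -5*5 - 1*-8 + 1*2 - -8*5
= 74 + -17 + 42 = 99
Area = (1/2)|99| = 99/2.

99/2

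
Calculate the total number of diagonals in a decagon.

Each of the 10 vertices connects to 7 non-adjacent vertices via diagonals.
Total connections = 10 × 7 = 70, but each diagonal is counted twice.
Number of diagonals = 70 / 2 = 35.

35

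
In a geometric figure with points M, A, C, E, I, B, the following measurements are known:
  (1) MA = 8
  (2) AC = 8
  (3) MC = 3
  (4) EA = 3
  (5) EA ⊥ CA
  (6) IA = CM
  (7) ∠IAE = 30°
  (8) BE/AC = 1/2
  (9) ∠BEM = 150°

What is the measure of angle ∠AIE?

From the given relations: IA = CM = 3.
Step 1: By the law of cosines on triangle IAE: IE² = 3² + 3² − 2·3·3·cos(30°) = 2.41, so IE ≈ 1.55.
Step 2: By the inverse law of cosines on triangle AIE: cos(∠AIE) = (3² + 1.55² − 3²) / (2·3·1.55) = 2.41/9.32 = 0.2588, so ∠AIE = 75°.

Therefore, the measure of angle ∠AIE = 75°.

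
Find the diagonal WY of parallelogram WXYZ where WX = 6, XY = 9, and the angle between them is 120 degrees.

The diagonal of a parallelogram can be found by treating two adjacent sides and the diagonal as a triangle.
Applying the law of cosines with sides 6, 9 and included angle 120°:
d^2 = 36 + 81 - 108*cos(120°) = 171
d = 3*sqrt(19)

3*sqrt(19)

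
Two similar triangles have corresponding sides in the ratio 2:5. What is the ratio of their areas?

Area scales with the square of linear dimensions. If every length is multiplied by 2/5, then the area is multiplied by (2/5)^2 = 4/25.
The area ratio is 4:25.

4:25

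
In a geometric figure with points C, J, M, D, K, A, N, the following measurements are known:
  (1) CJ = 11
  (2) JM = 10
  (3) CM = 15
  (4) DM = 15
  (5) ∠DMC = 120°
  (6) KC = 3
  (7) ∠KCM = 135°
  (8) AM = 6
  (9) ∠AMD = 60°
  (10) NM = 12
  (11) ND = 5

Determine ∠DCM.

Step 1: By the law of cosines on triangle CMD: CD² = 15² + 15² − 2·15·15·cos(120°) = 675, so CD = 15·√3.
Step 2: By the inverse law of cosines on triangle DCM: cos(∠DCM) = ((15·√3)² + 15² − 15²) / (2·15·√3·15) = 675/779.42 = 0.866, so ∠DCM = 30°.

Therefore, the measure of angle ∠DCM = 30°.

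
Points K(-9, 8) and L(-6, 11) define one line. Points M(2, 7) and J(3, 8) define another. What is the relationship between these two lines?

Slope of line 1: m1 = (11 - 8)/(-6 - -9) = 3/3 = 1
Slope of line 2: m2 = (8 - 7)/(3 - 2) = 1/1 = 1
m1 = m2, so the lines are parallel.

Parallel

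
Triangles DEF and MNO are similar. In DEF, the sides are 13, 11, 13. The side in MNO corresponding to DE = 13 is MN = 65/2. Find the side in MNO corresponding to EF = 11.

k = 65/2/13 = 5/2. NO = 5/2 * 11 = 55/2.

55/2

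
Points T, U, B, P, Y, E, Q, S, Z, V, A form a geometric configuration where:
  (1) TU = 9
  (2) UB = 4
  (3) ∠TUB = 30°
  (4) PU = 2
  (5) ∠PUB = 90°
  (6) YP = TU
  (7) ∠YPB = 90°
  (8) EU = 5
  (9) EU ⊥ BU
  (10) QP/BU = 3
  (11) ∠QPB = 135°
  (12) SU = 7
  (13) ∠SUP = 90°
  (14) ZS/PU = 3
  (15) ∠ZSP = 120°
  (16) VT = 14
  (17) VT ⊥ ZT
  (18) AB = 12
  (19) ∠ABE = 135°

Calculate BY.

From the given relations: YP = TU = 9.
Step 1: By the law of cosines on triangle BUP: BP² = 4² + 2² − 2·4·2·cos(90°) = 20, so BP = 2·√5.
Step 2: By the law of cosines on triangle BPY: BY² = (2·√5)² + 9² − 2·2·√5·9·cos(90°) = 101, so BY = √101.

Therefore, the length of BY = √101.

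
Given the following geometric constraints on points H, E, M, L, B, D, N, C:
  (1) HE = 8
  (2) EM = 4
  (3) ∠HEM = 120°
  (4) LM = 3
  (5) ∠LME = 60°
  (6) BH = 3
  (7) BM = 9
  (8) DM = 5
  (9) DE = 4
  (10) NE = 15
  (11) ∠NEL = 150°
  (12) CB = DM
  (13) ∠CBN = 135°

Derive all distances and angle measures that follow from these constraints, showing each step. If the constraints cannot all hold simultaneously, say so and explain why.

The constraints are consistent.

From the given relations:
  CB = DM = 5

Step 1: From HE = 8, EM = 4, and ∠HEM = 120°, by the law of cosines:
  HM² = HE² + EM² - 2·HE·EM·cos(120°) = 64 + 16 + 32 = 112
  HM = 4·√7

Step 2: From EM = 4, ML = 3, and ∠EML = 60°, by the law of cosines:
  EL² = EM² + ML² - 2·EM·ML·cos(60°) = 16 + 9 - 12 = 13
  EL = √13

Step 3: From ED = 4, EM = 4, DM = 5, by the inverse law of cosines:
  cos(∠DEM) = (ED² + EM² - DM²) / (2·ED·EM)
  ∠DEM = 77.36°

Step 4: From MD = 5, ME = 4, DE = 4, by the inverse law of cosines:
  cos(∠DME) = (MD² + ME² - DE²) / (2·MD·ME)
  ∠DME = 51.32°

Step 5: From DE = 4, DM = 5, EM = 4, by the inverse law of cosines:
  cos(∠EDM) = (DE² + DM² - EM²) / (2·DE·DM)
  ∠EDM = 51.32°

Step 6: From LE = √13, EN = 15, and ∠LEN = 150°, by the law of cosines:
  LN² = LE² + EN² - 2·LE·EN·cos(150°) = 13 + 225 + 93.67 = 331.7
  LN ≈ 18.21

Step 7: From HB = 3, HM = 4·√7, BM = 9, by the inverse law of cosines:
  cos(∠BHM) = (HB² + HM² - BM²) / (2·HB·HM)
  ∠BHM = 50.95°

Step 8: From HE = 8, HM = 4·√7, EM = 4, by the inverse law of cosines:
  cos(∠EHM) = (HE² + HM² - EM²) / (2·HE·HM)
  ∠EHM = 19.11°

Step 9: From EL = √13, EM = 4, LM = 3, by the inverse law of cosines:
  cos(∠LEM) = (EL² + EM² - LM²) / (2·EL·EM)
  ∠LEM = 46.1°

Step 10: From MB = 9, MH = 4·√7, BH = 3, by the inverse law of cosines:
  cos(∠BMH) = (MB² + MH² - BH²) / (2·MB·MH)
  ∠BMH = 15°

Step 11: From ME = 4, MH = 4·√7, EH = 8, by the inverse law of cosines:
  cos(∠EMH) = (ME² + MH² - EH²) / (2·ME·MH)
  ∠EMH = 40.89°

Step 12: From LE = √13, LM = 3, EM = 4, by the inverse law of cosines:
  cos(∠ELM) = (LE² + LM² - EM²) / (2·LE·LM)
  ∠ELM = 73.9°

Step 13: From BH = 3, BM = 9, HM = 4·√7, by the inverse law of cosines:
  cos(∠HBM) = (BH² + BM² - HM²) / (2·BH·BM)
  ∠HBM = 114.04°

Step 14: From LE = √13, LN = 18.21, EN = 15, by the inverse law of cosines:
  cos(∠ELN) = (LE² + LN² - EN²) / (2·LE·LN)
  ∠ELN = 24.32°

Step 15: From NE = 15, NL = 18.21, EL = √13, by the inverse law of cosines:
  cos(∠ENL) = (NE² + NL² - EL²) / (2·NE·NL)
  ∠ENL = 5.68°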